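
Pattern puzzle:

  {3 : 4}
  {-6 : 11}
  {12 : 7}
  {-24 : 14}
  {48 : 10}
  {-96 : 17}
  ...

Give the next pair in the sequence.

For the first entry, ×(-2) each step: 3, -6, 12, -24, 48, -96 → 192.
Second entry goes 4, 11, 7, 14, 10, 17 → 13 (alternating steps +7, −4, +7, −4, …).
Putting it together: {192 : 13}.

{192 : 13}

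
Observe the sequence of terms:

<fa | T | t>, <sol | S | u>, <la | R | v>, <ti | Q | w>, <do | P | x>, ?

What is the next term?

For the note, runs through the solfège scale do→ti: fa, sol, la, ti, do → re.
First letter — letters move back 1 place in the alphabet: T, S, R, Q, P → O.
Second letter — letters move forward 1 place in the alphabet: t, u, v, w, x → y.
Putting it together: <re | O | y>.

<re | O | y>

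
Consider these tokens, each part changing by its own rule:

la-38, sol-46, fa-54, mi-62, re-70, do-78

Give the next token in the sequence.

ti-86

Note: runs backward through the solfège scale do→ti, so la, sol, fa, mi, re, do → ti.
Second component — +8 each step: 38, 46, 54, 62, 70, 78 → 86.
So the next token is ti-86.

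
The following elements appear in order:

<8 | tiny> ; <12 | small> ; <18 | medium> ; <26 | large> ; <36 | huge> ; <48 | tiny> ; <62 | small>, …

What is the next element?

First part: differences are 4, 6, 8, … (increasing by 2 each time), so 8, 12, 18, 26, 36, 48, 62 → 78.
Size: tiny, small, medium, large, huge, tiny, small → medium (repeats tiny → small → medium → large → huge).
Putting it together: <78 | medium>.

<78 | medium>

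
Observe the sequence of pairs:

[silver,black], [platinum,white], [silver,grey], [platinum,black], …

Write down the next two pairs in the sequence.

[silver,white], [platinum,grey]

Metal goes silver, platinum, silver, platinum → silver → platinum (alternates silver ↔ platinum).
Shade: repeats black → white → grey; black, white, grey, black → white → grey.
So the next two pairs are [silver,white] and [platinum,grey].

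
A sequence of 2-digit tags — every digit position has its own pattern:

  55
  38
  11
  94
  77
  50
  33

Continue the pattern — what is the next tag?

For the first digit, −2 each step, mod 10: 5, 3, 1, 9, 7, 5, 3 → 1.
Second digit: 5, 8, 1, 4, 7, 0, 3 → 6 (+3 each step, mod 10).
Combining the parts gives 16.

16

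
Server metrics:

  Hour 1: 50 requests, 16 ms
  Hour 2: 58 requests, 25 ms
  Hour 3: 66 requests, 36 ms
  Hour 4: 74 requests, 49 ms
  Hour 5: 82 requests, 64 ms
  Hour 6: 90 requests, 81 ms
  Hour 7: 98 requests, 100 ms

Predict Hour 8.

Requests: 50, 58, 66, 74, 82, 90, 98 → 106 (+8 each step).
Ms: 16, 25, 36, 49, 64, 81, 100 → 121 (perfect squares: 4², 5², 6², …).
Putting it together: 106 requests, 121 ms.

106 requests, 121 ms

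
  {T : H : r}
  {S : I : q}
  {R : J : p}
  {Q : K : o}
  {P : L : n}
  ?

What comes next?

{O : M : m}

First letter: letters move back 1 place in the alphabet, so T, S, R, Q, P → O.
Second letter: letters move forward 1 place in the alphabet; H, I, J, K, L → M.
Third letter: letters move back 1 place in the alphabet, so r, q, p, o, n → m.
Combining the parts gives {O : M : m}.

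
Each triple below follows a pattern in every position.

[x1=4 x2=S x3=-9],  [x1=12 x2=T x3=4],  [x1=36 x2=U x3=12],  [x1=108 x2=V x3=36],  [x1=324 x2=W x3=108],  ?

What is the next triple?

[x1=972 x2=X x3=324]

X1: 4, 12, 36, 108, 324 → 972 (×3 each step).
X2 goes S, T, U, V, W → X (letters move forward 1 place in the alphabet).
X3: -9, 4, 12, 36, 108 → 324 (always the previous value of the x1).
Combining the parts gives [x1=972 x2=X x3=324].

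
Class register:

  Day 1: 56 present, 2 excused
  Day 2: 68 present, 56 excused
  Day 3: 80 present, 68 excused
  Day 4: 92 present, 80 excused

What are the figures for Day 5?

104 present, 92 excused

Present goes 56, 68, 80, 92 → 104 (+12 each step).
Excused: always the previous value of the present, so 2, 56, 68, 80 → 92.
So the next line is 104 present, 92 excused.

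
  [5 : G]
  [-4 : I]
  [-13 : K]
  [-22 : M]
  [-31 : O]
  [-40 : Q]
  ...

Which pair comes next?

[-49 : S]

First component — −9 each step: 5, -4, -13, -22, -31, -40 → -49.
Letter: letters move forward 2 places in the alphabet; G, I, K, M, O, Q → S.
So the next pair is [-49 : S].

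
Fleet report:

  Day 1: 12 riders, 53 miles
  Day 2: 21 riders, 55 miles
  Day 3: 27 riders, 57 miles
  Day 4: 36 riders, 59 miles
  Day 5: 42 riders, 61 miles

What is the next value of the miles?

63

Riders: alternating steps +9, +6, +9, +6, …; 12, 21, 27, 36, 42 → 51.
Miles: +2 each step; 53, 55, 57, 59, 61 → 63.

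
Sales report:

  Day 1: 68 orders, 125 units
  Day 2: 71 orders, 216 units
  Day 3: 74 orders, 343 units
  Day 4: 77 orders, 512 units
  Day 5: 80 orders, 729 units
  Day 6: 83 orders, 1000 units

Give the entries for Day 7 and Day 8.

Orders — +3 each step: 68, 71, 74, 77, 80, 83 → 86 → 89.
For the units, perfect cubes: 5³, 6³, 7³, …: 125, 216, 343, 512, 729, 1000 → 1331 → 1728.
Putting the parts together: 86 orders, 1331 units and then 89 orders, 1728 units.

86 orders, 1331 units; 89 orders, 1728 units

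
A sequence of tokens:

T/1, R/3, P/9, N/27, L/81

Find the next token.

Letter: T, R, P, N, L → J (letters move back 2 places in the alphabet).
Second component: ×3 each step; 1, 3, 9, 27, 81 → 243.
Combining the parts gives J/243.

J/243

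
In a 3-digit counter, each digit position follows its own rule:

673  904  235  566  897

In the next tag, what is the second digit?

2

Second digit: +3 each step, mod 10; 7, 0, 3, 6, 9 → 2.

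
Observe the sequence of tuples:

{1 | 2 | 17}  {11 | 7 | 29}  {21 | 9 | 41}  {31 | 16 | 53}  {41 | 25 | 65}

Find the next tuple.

{51 | 41 | 77}

First part — +10 each step: 1, 11, 21, 31, 41 → 51.
For the second part, each term is the sum of the two before it: 2, 7, 9, 16, 25 → 41.
Third part goes 17, 29, 41, 53, 65 → 77 (+12 each step).
Putting it together: {51 | 41 | 77}.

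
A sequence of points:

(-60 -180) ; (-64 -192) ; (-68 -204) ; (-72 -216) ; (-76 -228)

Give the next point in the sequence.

For the first entry, −4 each step: -60, -64, -68, -72, -76 → -80.
For the second entry, always 3 × the first entry: -180, -192, -204, -216, -228 → -240.
Combining the parts gives (-80 -240).

(-80 -240)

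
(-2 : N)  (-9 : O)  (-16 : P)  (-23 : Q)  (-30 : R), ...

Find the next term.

(-37 : S)

First component: −7 each step; -2, -9, -16, -23, -30 → -37.
Letter: N, O, P, Q, R → S (letters move forward 1 place in the alphabet).
Combining the parts gives (-37 : S).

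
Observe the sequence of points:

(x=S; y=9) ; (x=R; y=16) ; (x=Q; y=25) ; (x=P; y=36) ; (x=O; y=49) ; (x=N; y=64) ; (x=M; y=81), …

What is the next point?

For the x, letters move back 1 place in the alphabet: S, R, Q, P, O, N, M → L.
Y goes 9, 16, 25, 36, 49, 64, 81 → 100 (perfect squares: 3², 4², 5², …).
Combining the parts gives (x=L; y=100).

(x=L; y=100)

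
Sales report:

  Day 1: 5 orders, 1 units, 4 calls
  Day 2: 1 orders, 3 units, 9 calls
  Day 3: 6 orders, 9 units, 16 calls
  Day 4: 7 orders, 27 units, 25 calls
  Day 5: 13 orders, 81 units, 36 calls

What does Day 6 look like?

20 orders, 243 units, 49 calls

Orders: 5, 1, 6, 7, 13 → 20 (each term is the sum of the two before it).
Units: ×3 each step; 1, 3, 9, 27, 81 → 243.
Calls: perfect squares: 2², 3², 4², …, so 4, 9, 16, 25, 36 → 49.
Putting it together: 20 orders, 243 units, 49 calls.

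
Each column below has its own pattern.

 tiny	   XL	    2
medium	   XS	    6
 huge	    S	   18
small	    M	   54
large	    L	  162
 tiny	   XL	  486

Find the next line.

medium  XS  1458

First size: tiny, medium, huge, small, large, tiny → medium (repeats tiny → medium → huge → small → large).
Second size goes XL, XS, S, M, L, XL → XS (repeats XL → XS → S → M → L).
Third component: 2, 6, 18, 54, 162, 486 → 1458 (×3 each step).
Combining the parts gives medium  XS  1458.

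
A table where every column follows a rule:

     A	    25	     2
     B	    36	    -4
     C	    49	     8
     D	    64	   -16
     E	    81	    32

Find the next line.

F  100  -64

Letter: letters move forward 1 place in the alphabet; A, B, C, D, E → F.
Second component goes 25, 36, 49, 64, 81 → 100 (perfect squares: 5², 6², 7², …).
For the third component, ×(-2) each step: 2, -4, 8, -16, 32 → -64.
Combining the parts gives F  100  -64.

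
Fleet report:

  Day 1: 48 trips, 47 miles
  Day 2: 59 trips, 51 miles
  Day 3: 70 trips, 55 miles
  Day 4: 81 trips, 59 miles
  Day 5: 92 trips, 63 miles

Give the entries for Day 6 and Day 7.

Trips — +11 each step: 48, 59, 70, 81, 92 → 103 → 114.
Miles: 47, 51, 55, 59, 63 → 67 → 71 (+4 each step).
So the next two records are 103 trips, 67 miles and 114 trips, 71 miles.

103 trips, 67 miles; 114 trips, 71 miles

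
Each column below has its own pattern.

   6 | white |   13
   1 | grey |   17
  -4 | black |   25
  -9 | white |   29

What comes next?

First component: −5 each step; 6, 1, -4, -9 → -14.
Shade — repeats white → grey → black: white, grey, black, white → grey.
Third component: alternating steps +4, +8, +4, +8, …; 13, 17, 25, 29 → 37.
So the next row is -14  grey  37.

-14  grey  37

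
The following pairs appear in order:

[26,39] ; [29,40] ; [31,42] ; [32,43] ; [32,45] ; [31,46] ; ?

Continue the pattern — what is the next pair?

[29,48]

First value: 26, 29, 31, 32, 32, 31 → 29 (differences are 3, 2, 1, … (decreasing by 1 each time)).
Second value — alternating steps +1, +2, +1, +2, …: 39, 40, 42, 43, 45, 46 → 48.
Putting it together: [29,48].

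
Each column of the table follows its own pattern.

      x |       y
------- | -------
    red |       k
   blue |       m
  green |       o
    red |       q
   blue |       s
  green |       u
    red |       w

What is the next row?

blue  y

Column x goes red, blue, green, red, blue, green, red → blue (repeats red → blue → green).
Column y: letters move forward 2 places in the alphabet, so k, m, o, q, s, u, w → y.
Combining the parts gives blue  y.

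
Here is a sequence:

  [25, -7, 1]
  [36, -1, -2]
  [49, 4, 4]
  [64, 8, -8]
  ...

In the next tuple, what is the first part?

First part: perfect squares: 5², 6², 7², …; 25, 36, 49, 64 → 81.

81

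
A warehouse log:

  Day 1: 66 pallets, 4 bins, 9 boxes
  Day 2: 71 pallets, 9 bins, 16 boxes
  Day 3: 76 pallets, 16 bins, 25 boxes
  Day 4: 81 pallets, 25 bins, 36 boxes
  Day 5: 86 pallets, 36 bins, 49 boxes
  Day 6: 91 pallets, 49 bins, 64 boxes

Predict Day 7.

96 pallets, 64 bins, 81 boxes

Pallets goes 66, 71, 76, 81, 86, 91 → 96 (+5 each step).
Bins goes 4, 9, 16, 25, 36, 49 → 64 (perfect squares: 2², 3², 4², …).
Boxes — perfect squares: 3², 4², 5², …: 9, 16, 25, 36, 49, 64 → 81.
Putting it together: 96 pallets, 64 bins, 81 boxes.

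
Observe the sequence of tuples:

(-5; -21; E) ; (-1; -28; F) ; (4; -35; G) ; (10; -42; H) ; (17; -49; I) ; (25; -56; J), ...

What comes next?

(34; -63; K)

First value: differences are 4, 5, 6, … (increasing by 1 each time), so -5, -1, 4, 10, 17, 25 → 34.
Second value: −7 each step; -21, -28, -35, -42, -49, -56 → -63.
Letter goes E, F, G, H, I, J → K (letters move forward 1 place in the alphabet).
Combining the parts gives (34; -63; K).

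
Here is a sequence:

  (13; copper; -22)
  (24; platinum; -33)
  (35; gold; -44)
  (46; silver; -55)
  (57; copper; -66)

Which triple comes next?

(68; platinum; -77)

First slot: +11 each step; 13, 24, 35, 46, 57 → 68.
Metal: repeats copper → platinum → gold → silver; copper, platinum, gold, silver, copper → platinum.
Third slot: −11 each step; -22, -33, -44, -55, -66 → -77.
So the next triple is (68; platinum; -77).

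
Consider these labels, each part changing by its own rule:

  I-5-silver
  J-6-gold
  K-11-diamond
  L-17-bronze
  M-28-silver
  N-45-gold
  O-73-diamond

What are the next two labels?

For the letter, letters move forward 1 place in the alphabet: I, J, K, L, M, N, O → P → Q.
Second component: 5, 6, 11, 17, 28, 45, 73 → 118 → 191 (each term is the sum of the two before it).
For the rank, repeats silver → gold → diamond → bronze: silver, gold, diamond, bronze, silver, gold, diamond → bronze → silver.
So the next two labels are P-118-bronze and Q-191-silver.

P-118-bronze, Q-191-silver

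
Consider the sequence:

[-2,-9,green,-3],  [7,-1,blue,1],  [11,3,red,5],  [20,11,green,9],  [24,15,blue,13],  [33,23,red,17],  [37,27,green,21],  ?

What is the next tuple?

[46,35,blue,25]

First slot: alternating steps +9, +4, +9, +4, …; -2, 7, 11, 20, 24, 33, 37 → 46.
Second slot goes -9, -1, 3, 11, 15, 23, 27 → 35 (alternating steps +8, +4, +8, +4, …).
Colour goes green, blue, red, green, blue, red, green → blue (repeats green → blue → red).
For the fourth slot, +4 each step: -3, 1, 5, 9, 13, 17, 21 → 25.
So the next tuple is [46,35,blue,25].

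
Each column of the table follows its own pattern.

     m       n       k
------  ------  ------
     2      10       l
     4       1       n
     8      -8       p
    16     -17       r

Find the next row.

Column m goes 2, 4, 8, 16 → 32 (×2 each step).
Column n — −9 each step: 10, 1, -8, -17 → -26.
For the column k, letters move forward 2 places in the alphabet: l, n, p, r → t.
Combining the parts gives 32  -26  t.

32  -26  t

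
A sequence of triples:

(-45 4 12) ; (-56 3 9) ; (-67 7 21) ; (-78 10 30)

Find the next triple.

First entry — −11 each step: -45, -56, -67, -78 → -89.
Second entry goes 4, 3, 7, 10 → 17 (each term is the sum of the two before it).
Third entry: always 3 × the second entry; 12, 9, 21, 30 → 51.
Combining the parts gives (-89 17 51).

(-89 17 51)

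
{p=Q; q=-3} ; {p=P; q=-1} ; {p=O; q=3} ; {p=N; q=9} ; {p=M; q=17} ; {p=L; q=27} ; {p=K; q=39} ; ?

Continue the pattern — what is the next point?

P goes Q, P, O, N, M, L, K → J (letters move back 1 place in the alphabet).
For the q, differences are 2, 4, 6, … (increasing by 2 each time): -3, -1, 3, 9, 17, 27, 39 → 53.
Combining the parts gives {p=J; q=53}.

{p=J; q=53}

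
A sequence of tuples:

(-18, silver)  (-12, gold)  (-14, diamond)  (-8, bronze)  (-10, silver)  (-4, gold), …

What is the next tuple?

First coordinate: -18, -12, -14, -8, -10, -4 → -6 (alternating steps +6, −2, +6, −2, …).
Rank: repeats silver → gold → diamond → bronze; silver, gold, diamond, bronze, silver, gold → diamond.
Combining the parts gives (-6, diamond).

(-6, diamond)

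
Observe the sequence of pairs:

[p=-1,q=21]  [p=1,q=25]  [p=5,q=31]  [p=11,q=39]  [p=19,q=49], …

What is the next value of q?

Q: differences are 4, 6, 8, … (increasing by 2 each time), so 21, 25, 31, 39, 49 → 61.

61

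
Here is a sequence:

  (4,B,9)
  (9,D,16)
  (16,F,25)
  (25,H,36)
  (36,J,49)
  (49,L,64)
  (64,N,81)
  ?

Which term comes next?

(81,P,100)

First slot: perfect squares: 2², 3², 4², …; 4, 9, 16, 25, 36, 49, 64 → 81.
Letter: B, D, F, H, J, L, N → P (letters move forward 2 places in the alphabet).
For the third slot, perfect squares: 3², 4², 5², …: 9, 16, 25, 36, 49, 64, 81 → 100.
Putting it together: (81,P,100).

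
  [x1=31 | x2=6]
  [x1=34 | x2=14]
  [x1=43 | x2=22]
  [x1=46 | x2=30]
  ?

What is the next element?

For the x1, alternating steps +3, +9, +3, +9, …: 31, 34, 43, 46 → 55.
For the x2, +8 each step: 6, 14, 22, 30 → 38.
Putting it together: [x1=55 | x2=38].

[x1=55 | x2=38]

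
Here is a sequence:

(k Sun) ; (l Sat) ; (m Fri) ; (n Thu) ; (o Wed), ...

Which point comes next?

(p Tue)

Letter: letters move forward 1 place in the alphabet; k, l, m, n, o → p.
Day: runs backward through the weekdays Mon→Sun, so Sun, Sat, Fri, Thu, Wed → Tue.
So the next point is (p Tue).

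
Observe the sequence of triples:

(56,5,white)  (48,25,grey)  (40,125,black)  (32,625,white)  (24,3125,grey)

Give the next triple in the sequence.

(16,15625,black)

First slot: 56, 48, 40, 32, 24 → 16 (−8 each step).
Second slot — ×5 each step: 5, 25, 125, 625, 3125 → 15625.
Shade: white, grey, black, white, grey → black (repeats white → grey → black).
Putting it together: (16,15625,black).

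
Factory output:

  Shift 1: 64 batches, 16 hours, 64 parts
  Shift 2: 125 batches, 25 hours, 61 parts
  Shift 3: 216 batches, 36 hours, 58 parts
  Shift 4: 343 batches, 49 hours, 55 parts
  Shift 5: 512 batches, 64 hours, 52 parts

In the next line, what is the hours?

Batches: perfect cubes: 4³, 5³, 6³, …, so 64, 125, 216, 343, 512 → 729.
Hours: perfect squares: 4², 5², 6², …; 16, 25, 36, 49, 64 → 81.
Parts: −3 each step, so 64, 61, 58, 55, 52 → 49.

81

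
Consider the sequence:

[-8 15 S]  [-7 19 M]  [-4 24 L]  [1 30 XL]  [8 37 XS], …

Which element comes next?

[17 45 S]

First part: differences are 1, 3, 5, … (increasing by 2 each time), so -8, -7, -4, 1, 8 → 17.
Second part: 15, 19, 24, 30, 37 → 45 (differences are 4, 5, 6, … (increasing by 1 each time)).
For the size, runs through clothing sizes XS→XL: S, M, L, XL, XS → S.
Putting it together: [17 45 S].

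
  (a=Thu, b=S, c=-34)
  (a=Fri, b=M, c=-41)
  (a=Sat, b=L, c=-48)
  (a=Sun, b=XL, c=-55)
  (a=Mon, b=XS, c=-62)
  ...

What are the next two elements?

A: runs through the weekdays Mon→Sun; Thu, Fri, Sat, Sun, Mon → Tue → Wed.
B goes S, M, L, XL, XS → S → M (runs through clothing sizes XS→XL).
C: -34, -41, -48, -55, -62 → -69 → -76 (−7 each step).
So the next two elements are (a=Tue, b=S, c=-69) and (a=Wed, b=M, c=-76).

(a=Tue, b=S, c=-69), (a=Wed, b=M, c=-76)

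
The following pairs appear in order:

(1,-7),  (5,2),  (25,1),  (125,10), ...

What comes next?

(625,9)

First entry goes 1, 5, 25, 125 → 625 (×5 each step).
Second entry: alternating steps +9, −1, +9, −1, …; -7, 2, 1, 10 → 9.
Putting it together: (625,9).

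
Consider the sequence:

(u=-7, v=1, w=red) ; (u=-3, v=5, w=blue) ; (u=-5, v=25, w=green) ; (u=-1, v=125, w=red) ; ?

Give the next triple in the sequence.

(u=-3, v=625, w=blue)

U goes -7, -3, -5, -1 → -3 (alternating steps +4, −2, +4, −2, …).
V: 1, 5, 25, 125 → 625 (×5 each step).
W: repeats red → blue → green; red, blue, green, red → blue.
Combining the parts gives (u=-3, v=625, w=blue).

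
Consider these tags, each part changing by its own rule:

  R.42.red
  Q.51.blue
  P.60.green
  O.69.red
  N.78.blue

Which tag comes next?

M.87.green

Letter: letters move back 1 place in the alphabet; R, Q, P, O, N → M.
Second component — +9 each step: 42, 51, 60, 69, 78 → 87.
Colour: red, blue, green, red, blue → green (repeats red → blue → green).
Combining the parts gives M.87.green.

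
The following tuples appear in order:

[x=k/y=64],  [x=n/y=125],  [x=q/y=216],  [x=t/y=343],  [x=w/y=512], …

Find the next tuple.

X — letters move forward 3 places in the alphabet: k, n, q, t, w → z.
Y: perfect cubes: 4³, 5³, 6³, …, so 64, 125, 216, 343, 512 → 729.
So the next tuple is [x=z/y=729].

[x=z/y=729]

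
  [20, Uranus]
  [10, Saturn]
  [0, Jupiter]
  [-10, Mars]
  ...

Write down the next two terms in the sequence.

First part — −10 each step: 20, 10, 0, -10 → -20 → -30.
Planet goes Uranus, Saturn, Jupiter, Mars → Earth → Venus (runs backward through the planets Mercury→Neptune).
So the next two terms are [-20, Earth] and [-30, Venus].

[-20, Earth], [-30, Venus]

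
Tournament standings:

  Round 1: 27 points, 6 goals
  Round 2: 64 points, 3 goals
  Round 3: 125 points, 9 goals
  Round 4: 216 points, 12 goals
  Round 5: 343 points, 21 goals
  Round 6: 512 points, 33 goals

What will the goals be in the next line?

Goals — each term is the sum of the two before it: 6, 3, 9, 12, 21, 33 → 54.

54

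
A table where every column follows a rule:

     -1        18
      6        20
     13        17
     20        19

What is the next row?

First component goes -1, 6, 13, 20 → 27 (+7 each step).
Second component goes 18, 20, 17, 19 → 16 (alternating steps +2, −3, +2, −3, …).
So the next row is 27  16.

27  16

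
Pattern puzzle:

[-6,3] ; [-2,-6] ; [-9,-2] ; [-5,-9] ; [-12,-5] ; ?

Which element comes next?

[-8,-12]

First coordinate — alternating steps +4, −7, +4, −7, …: -6, -2, -9, -5, -12 → -8.
Second coordinate: always the previous value of the first coordinate; 3, -6, -2, -9, -5 → -12.
So the next element is [-8,-12].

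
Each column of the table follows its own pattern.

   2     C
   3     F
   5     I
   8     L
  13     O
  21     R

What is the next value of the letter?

Letter: C, F, I, L, O, R → U (letters move forward 3 places in the alphabet).

U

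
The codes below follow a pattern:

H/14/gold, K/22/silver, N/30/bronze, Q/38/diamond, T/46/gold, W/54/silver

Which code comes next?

Letter: letters move forward 3 places in the alphabet; H, K, N, Q, T, W → Z.
Second component goes 14, 22, 30, 38, 46, 54 → 62 (+8 each step).
Rank goes gold, silver, bronze, diamond, gold, silver → bronze (repeats gold → silver → bronze → diamond).
So the next code is Z/62/bronze.

Z/62/bronze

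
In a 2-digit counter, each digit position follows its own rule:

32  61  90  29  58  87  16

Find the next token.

First digit goes 3, 6, 9, 2, 5, 8, 1 → 4 (+3 each step, mod 10).
Second digit: −1 each step, mod 10, so 2, 1, 0, 9, 8, 7, 6 → 5.
So the next token is 45.

45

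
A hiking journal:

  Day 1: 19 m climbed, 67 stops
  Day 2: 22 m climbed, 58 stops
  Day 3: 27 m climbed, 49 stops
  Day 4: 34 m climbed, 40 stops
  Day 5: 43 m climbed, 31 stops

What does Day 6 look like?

M climbed: 19, 22, 27, 34, 43 → 54 (differences are 3, 5, 7, … (increasing by 2 each time)).
Stops goes 67, 58, 49, 40, 31 → 22 (−9 each step).
So the next line is 54 m climbed, 22 stops.

54 m climbed, 22 stops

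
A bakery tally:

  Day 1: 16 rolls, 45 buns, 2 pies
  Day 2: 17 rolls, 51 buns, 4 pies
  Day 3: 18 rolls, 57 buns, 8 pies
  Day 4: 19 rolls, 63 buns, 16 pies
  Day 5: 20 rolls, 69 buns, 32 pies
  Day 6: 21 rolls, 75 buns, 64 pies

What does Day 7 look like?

Rolls goes 16, 17, 18, 19, 20, 21 → 22 (+1 each step).
Buns: +6 each step, so 45, 51, 57, 63, 69, 75 → 81.
Pies — ×2 each step: 2, 4, 8, 16, 32, 64 → 128.
Putting it together: 22 rolls, 81 buns, 128 pies.

22 rolls, 81 buns, 128 pies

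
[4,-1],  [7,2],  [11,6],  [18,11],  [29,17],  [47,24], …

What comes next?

First value: 4, 7, 11, 18, 29, 47 → 76 (each term is the sum of the two before it).
For the second value, differences are 3, 4, 5, … (increasing by 1 each time): -1, 2, 6, 11, 17, 24 → 32.
So the next tuple is [76,32].

[76,32]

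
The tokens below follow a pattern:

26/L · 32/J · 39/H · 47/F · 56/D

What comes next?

For the first component, differences are 6, 7, 8, … (increasing by 1 each time): 26, 32, 39, 47, 56 → 66.
Letter goes L, J, H, F, D → B (letters move back 2 places in the alphabet).
Combining the parts gives 66/B.

66/B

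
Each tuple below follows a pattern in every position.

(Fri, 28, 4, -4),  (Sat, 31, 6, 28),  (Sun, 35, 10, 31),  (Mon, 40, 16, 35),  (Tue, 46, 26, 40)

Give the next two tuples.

Day goes Fri, Sat, Sun, Mon, Tue → Wed → Thu (runs through the weekdays Mon→Sun).
For the second entry, differences are 3, 4, 5, … (increasing by 1 each time): 28, 31, 35, 40, 46 → 53 → 61.
Third entry goes 4, 6, 10, 16, 26 → 42 → 68 (each term is the sum of the two before it).
For the fourth entry, always the previous value of the second entry: -4, 28, 31, 35, 40 → 46 → 53.
Putting the parts together: (Wed, 53, 42, 46) and then (Thu, 61, 68, 53).

(Wed, 53, 42, 46), (Thu, 61, 68, 53)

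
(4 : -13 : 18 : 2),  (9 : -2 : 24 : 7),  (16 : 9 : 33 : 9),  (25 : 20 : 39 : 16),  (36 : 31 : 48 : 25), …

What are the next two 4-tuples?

(49 : 42 : 54 : 41), (64 : 53 : 63 : 66)

First value — perfect squares: 2², 3², 4², …: 4, 9, 16, 25, 36 → 49 → 64.
Second value: -13, -2, 9, 20, 31 → 42 → 53 (+11 each step).
Third value: 18, 24, 33, 39, 48 → 54 → 63 (alternating steps +6, +9, +6, +9, …).
Fourth value: each term is the sum of the two before it, so 2, 7, 9, 16, 25 → 41 → 66.
So the next two 4-tuples are (49 : 42 : 54 : 41) and (64 : 53 : 63 : 66).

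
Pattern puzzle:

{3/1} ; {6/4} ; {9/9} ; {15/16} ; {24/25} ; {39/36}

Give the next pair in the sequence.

{63/49}

First slot: 3, 6, 9, 15, 24, 39 → 63 (each term is the sum of the two before it).
Second slot goes 1, 4, 9, 16, 25, 36 → 49 (perfect squares: 1², 2², 3², …).
Putting it together: {63/49}.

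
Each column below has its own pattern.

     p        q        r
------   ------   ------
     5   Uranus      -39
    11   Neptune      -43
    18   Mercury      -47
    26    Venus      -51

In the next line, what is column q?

Earth

Column q: runs through the planets Mercury→Neptune, so Uranus, Neptune, Mercury, Venus → Earth.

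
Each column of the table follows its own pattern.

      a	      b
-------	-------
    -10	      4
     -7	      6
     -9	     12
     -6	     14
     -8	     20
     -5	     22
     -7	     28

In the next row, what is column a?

-4

Column a goes -10, -7, -9, -6, -8, -5, -7 → -4 (alternating steps +3, −2, +3, −2, …).
Column b: 4, 6, 12, 14, 20, 22, 28 → 30 (alternating steps +2, +6, +2, +6, …).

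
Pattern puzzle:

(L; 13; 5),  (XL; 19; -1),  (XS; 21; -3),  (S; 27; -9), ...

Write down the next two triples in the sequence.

(M; 29; -11), (L; 35; -17)

Size: runs through clothing sizes XS→XL, so L, XL, XS, S → M → L.
Second entry: alternating steps +6, +2, +6, +2, …; 13, 19, 21, 27 → 29 → 35.
Third entry: together with the second entry always sums to 18; 5, -1, -3, -9 → -11 → -17.
Putting the parts together: (M; 29; -11) and then (L; 35; -17).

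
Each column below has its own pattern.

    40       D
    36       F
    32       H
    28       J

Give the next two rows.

First component: 40, 36, 32, 28 → 24 → 20 (−4 each step).
Letter: D, F, H, J → L → N (letters move forward 2 places in the alphabet).
Putting the parts together: 24  L and then 20  N.

24  L; 20  N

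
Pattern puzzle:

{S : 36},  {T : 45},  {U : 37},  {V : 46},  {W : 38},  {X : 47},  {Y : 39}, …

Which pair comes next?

{Z : 48}

For the letter, letters move forward 1 place in the alphabet: S, T, U, V, W, X, Y → Z.
For the second slot, alternating steps +9, −8, +9, −8, …: 36, 45, 37, 46, 38, 47, 39 → 48.
Combining the parts gives {Z : 48}.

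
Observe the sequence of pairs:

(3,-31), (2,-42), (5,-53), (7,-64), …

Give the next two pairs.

(12,-75), (19,-86)

For the first part, each term is the sum of the two before it: 3, 2, 5, 7 → 12 → 19.
Second part: −11 each step; -31, -42, -53, -64 → -75 → -86.
So the next two pairs are (12,-75) and (19,-86).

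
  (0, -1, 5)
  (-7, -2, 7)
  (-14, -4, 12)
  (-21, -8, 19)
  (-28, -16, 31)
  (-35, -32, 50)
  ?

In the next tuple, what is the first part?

First part goes 0, -7, -14, -21, -28, -35 → -42 (−7 each step).
Second part: ×2 each step; -1, -2, -4, -8, -16, -32 → -64.
Third part: each term is the sum of the two before it, so 5, 7, 12, 19, 31, 50 → 81.

-42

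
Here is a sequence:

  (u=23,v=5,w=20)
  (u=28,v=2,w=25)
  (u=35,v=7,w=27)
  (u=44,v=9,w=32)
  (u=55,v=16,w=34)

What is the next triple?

U — differences are 5, 7, 9, … (increasing by 2 each time): 23, 28, 35, 44, 55 → 68.
V goes 5, 2, 7, 9, 16 → 25 (each term is the sum of the two before it).
W — alternating steps +5, +2, +5, +2, …: 20, 25, 27, 32, 34 → 39.
Combining the parts gives (u=68,v=25,w=39).

(u=68,v=25,w=39)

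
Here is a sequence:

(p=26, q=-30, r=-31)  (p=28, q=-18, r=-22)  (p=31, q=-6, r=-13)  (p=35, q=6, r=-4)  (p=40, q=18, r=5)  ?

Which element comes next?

P: differences are 2, 3, 4, … (increasing by 1 each time), so 26, 28, 31, 35, 40 → 46.
Q: +12 each step, so -30, -18, -6, 6, 18 → 30.
R goes -31, -22, -13, -4, 5 → 14 (+9 each step).
Putting it together: (p=46, q=30, r=14).

(p=46, q=30, r=14)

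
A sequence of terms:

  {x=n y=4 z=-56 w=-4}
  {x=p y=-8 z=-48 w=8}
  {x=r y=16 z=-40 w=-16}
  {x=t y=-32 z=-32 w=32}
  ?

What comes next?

{x=v y=64 z=-24 w=-64}

X — letters move forward 2 places in the alphabet: n, p, r, t → v.
Y: 4, -8, 16, -32 → 64 (×(-2) each step).
Z goes -56, -48, -40, -32 → -24 (+8 each step).
For the w, always the negative of the y: -4, 8, -16, 32 → -64.
Combining the parts gives {x=v y=64 z=-24 w=-64}.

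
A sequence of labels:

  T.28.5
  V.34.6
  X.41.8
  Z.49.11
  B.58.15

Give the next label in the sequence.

Letter goes T, V, X, Z, B → D (letters move forward 2 places in the alphabet, wrapping Z→A).
For the second component, differences are 6, 7, 8, … (increasing by 1 each time): 28, 34, 41, 49, 58 → 68.
Third component: differences are 1, 2, 3, … (increasing by 1 each time), so 5, 6, 8, 11, 15 → 20.
Combining the parts gives D.68.20.

D.68.20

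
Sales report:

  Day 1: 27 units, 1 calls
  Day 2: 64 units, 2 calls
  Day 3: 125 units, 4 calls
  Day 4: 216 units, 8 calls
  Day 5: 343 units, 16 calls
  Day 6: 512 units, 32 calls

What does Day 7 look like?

Units: 27, 64, 125, 216, 343, 512 → 729 (perfect cubes: 3³, 4³, 5³, …).
Calls: 1, 2, 4, 8, 16, 32 → 64 (×2 each step).
Combining the parts gives 729 units, 64 calls.

729 units, 64 calls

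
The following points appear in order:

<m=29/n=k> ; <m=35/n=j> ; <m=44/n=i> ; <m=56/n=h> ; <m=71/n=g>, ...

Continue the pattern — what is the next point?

M: differences are 6, 9, 12, … (increasing by 3 each time); 29, 35, 44, 56, 71 → 89.
N goes k, j, i, h, g → f (letters move back 1 place in the alphabet).
Putting it together: <m=89/n=f>.

<m=89/n=f>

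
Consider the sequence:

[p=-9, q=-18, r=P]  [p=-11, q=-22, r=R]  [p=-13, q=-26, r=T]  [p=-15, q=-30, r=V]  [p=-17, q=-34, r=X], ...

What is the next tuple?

P: −2 each step; -9, -11, -13, -15, -17 → -19.
Q: -18, -22, -26, -30, -34 → -38 (always 2 × the p).
R: letters move forward 2 places in the alphabet; P, R, T, V, X → Z.
Combining the parts gives [p=-19, q=-38, r=Z].

[p=-19, q=-38, r=Z]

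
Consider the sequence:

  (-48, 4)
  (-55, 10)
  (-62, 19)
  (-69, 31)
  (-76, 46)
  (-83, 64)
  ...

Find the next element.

First entry: −7 each step; -48, -55, -62, -69, -76, -83 → -90.
Second entry: 4, 10, 19, 31, 46, 64 → 85 (differences are 6, 9, 12, … (increasing by 3 each time)).
Putting it together: (-90, 85).

(-90, 85)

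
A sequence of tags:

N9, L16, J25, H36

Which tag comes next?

F49

Letter — letters move back 2 places in the alphabet: N, L, J, H → F.
For the second component, perfect squares: 3², 4², 5², …: 9, 16, 25, 36 → 49.
Putting it together: F49.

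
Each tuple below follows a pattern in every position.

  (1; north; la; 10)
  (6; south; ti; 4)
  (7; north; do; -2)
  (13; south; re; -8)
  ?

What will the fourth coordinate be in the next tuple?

Fourth coordinate: −6 each step; 10, 4, -2, -8 → -14.

-14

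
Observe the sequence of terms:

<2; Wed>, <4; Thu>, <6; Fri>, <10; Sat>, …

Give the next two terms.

First coordinate: 2, 4, 6, 10 → 16 → 26 (each term is the sum of the two before it).
Day goes Wed, Thu, Fri, Sat → Sun → Mon (runs through the weekdays Mon→Sun).
Putting the parts together: <16; Sun> and then <26; Mon>.

<16; Sun>, <26; Mon>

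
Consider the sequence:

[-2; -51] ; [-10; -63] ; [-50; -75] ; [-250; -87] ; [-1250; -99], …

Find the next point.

First value goes -2, -10, -50, -250, -1250 → -6250 (×5 each step).
Second value: −12 each step, so -51, -63, -75, -87, -99 → -111.
Putting it together: [-6250; -111].

[-6250; -111]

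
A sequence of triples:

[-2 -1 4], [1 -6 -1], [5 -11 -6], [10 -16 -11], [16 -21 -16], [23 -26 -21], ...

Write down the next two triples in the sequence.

For the first slot, differences are 3, 4, 5, … (increasing by 1 each time): -2, 1, 5, 10, 16, 23 → 31 → 40.
For the second slot, −5 each step: -1, -6, -11, -16, -21, -26 → -31 → -36.
Third slot goes 4, -1, -6, -11, -16, -21 → -26 → -31 (always the previous value of the second slot).
Putting the parts together: [31 -31 -26] and then [40 -36 -31].

[31 -31 -26], [40 -36 -31]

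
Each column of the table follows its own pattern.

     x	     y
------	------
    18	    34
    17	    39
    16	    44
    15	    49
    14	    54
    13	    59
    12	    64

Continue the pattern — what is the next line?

11  69

Column x: −1 each step, so 18, 17, 16, 15, 14, 13, 12 → 11.
Column y: +5 each step, so 34, 39, 44, 49, 54, 59, 64 → 69.
Combining the parts gives 11  69.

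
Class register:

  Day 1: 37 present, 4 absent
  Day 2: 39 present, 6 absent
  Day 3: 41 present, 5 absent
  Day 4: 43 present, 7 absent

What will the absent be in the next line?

Absent: alternating steps +2, −1, +2, −1, …, so 4, 6, 5, 7 → 6.

6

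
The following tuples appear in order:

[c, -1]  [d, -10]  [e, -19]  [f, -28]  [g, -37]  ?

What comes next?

[h, -46]

Letter — letters move forward 1 place in the alphabet: c, d, e, f, g → h.
Second value: −9 each step; -1, -10, -19, -28, -37 → -46.
So the next tuple is [h, -46].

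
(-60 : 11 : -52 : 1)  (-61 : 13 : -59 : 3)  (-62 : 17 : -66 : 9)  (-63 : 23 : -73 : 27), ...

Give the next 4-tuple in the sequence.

First value: −1 each step; -60, -61, -62, -63 → -64.
Second value: 11, 13, 17, 23 → 31 (differences are 2, 4, 6, … (increasing by 2 each time)).
Third value goes -52, -59, -66, -73 → -80 (−7 each step).
Fourth value: ×3 each step, so 1, 3, 9, 27 → 81.
Combining the parts gives (-64 : 31 : -80 : 81).

(-64 : 31 : -80 : 81)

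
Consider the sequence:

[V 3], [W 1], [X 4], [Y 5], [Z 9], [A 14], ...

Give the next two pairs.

[B 23], [C 37]

Letter — letters move forward 1 place in the alphabet, wrapping Z→A: V, W, X, Y, Z, A → B → C.
Second component goes 3, 1, 4, 5, 9, 14 → 23 → 37 (each term is the sum of the two before it).
So the next two pairs are [B 23] and [C 37].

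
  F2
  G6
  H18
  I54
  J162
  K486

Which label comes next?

L1458

Letter: letters move forward 1 place in the alphabet; F, G, H, I, J, K → L.
Second component goes 2, 6, 18, 54, 162, 486 → 1458 (×3 each step).
So the next label is L1458.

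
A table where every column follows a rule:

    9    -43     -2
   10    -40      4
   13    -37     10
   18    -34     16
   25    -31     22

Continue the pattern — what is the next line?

34  -28  28

First component goes 9, 10, 13, 18, 25 → 34 (differences are 1, 3, 5, … (increasing by 2 each time)).
For the second component, +3 each step: -43, -40, -37, -34, -31 → -28.
Third component: +6 each step, so -2, 4, 10, 16, 22 → 28.
So the next line is 34  -28  28.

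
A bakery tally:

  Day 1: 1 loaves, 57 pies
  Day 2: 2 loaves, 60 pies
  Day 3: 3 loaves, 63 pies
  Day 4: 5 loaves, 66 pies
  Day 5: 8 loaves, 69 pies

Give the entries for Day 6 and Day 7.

13 loaves, 72 pies; 21 loaves, 75 pies

Loaves: each term is the sum of the two before it; 1, 2, 3, 5, 8 → 13 → 21.
Pies goes 57, 60, 63, 66, 69 → 72 → 75 (+3 each step).
So the next two records are 13 loaves, 72 pies and 21 loaves, 75 pies.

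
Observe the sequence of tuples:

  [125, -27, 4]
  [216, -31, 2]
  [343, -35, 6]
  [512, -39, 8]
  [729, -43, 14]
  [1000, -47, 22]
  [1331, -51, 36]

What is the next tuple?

First component — perfect cubes: 5³, 6³, 7³, …: 125, 216, 343, 512, 729, 1000, 1331 → 1728.
Second component: −4 each step, so -27, -31, -35, -39, -43, -47, -51 → -55.
Third component: each term is the sum of the two before it; 4, 2, 6, 8, 14, 22, 36 → 58.
Putting it together: [1728, -55, 58].

[1728, -55, 58]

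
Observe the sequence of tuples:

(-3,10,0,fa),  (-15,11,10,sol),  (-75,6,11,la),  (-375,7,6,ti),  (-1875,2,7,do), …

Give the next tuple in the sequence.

(-9375,3,2,re)

First value: ×5 each step; -3, -15, -75, -375, -1875 → -9375.
For the second value, alternating steps +1, −5, +1, −5, …: 10, 11, 6, 7, 2 → 3.
Third value: always the previous value of the second value, so 0, 10, 11, 6, 7 → 2.
Note — runs through the solfège scale do→ti: fa, sol, la, ti, do → re.
So the next tuple is (-9375,3,2,re).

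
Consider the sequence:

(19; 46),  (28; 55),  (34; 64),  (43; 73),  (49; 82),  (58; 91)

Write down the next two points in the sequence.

First part — alternating steps +9, +6, +9, +6, …: 19, 28, 34, 43, 49, 58 → 64 → 73.
Second part — +9 each step: 46, 55, 64, 73, 82, 91 → 100 → 109.
Putting the parts together: (64; 100) and then (73; 109).

(64; 100), (73; 109)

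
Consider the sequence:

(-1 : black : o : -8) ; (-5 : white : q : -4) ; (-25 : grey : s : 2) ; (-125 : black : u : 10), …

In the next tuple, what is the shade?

Shade: repeats black → white → grey, so black, white, grey, black → white.

white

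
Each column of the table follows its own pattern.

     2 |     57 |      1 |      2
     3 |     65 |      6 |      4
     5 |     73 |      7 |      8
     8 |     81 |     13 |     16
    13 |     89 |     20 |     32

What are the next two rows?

First component: each term is the sum of the two before it; 2, 3, 5, 8, 13 → 21 → 34.
Second component: +8 each step, so 57, 65, 73, 81, 89 → 97 → 105.
Third component: each term is the sum of the two before it, so 1, 6, 7, 13, 20 → 33 → 53.
Fourth component goes 2, 4, 8, 16, 32 → 64 → 128 (×2 each step).
So the next two rows are 21  97  33  64 and 34  105  53  128.

21  97  33  64; 34  105  53  128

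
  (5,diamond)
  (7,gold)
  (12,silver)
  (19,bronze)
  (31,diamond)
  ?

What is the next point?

First slot: each term is the sum of the two before it; 5, 7, 12, 19, 31 → 50.
Rank: repeats diamond → gold → silver → bronze, so diamond, gold, silver, bronze, diamond → gold.
So the next point is (50,gold).

(50,gold)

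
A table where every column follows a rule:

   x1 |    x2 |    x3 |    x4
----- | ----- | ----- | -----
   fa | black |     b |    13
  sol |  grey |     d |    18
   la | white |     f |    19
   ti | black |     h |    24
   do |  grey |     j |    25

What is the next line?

For the column x1, runs through the solfège scale do→ti: fa, sol, la, ti, do → re.
Column x2: black, grey, white, black, grey → white (repeats black → grey → white).
Column x3: letters move forward 2 places in the alphabet; b, d, f, h, j → l.
Column x4: alternating steps +5, +1, +5, +1, …; 13, 18, 19, 24, 25 → 30.
Combining the parts gives re  white  l  30.

re  white  l  30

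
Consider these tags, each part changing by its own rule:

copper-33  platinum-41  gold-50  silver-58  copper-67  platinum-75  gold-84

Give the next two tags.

silver-92 then copper-101

Metal: copper, platinum, gold, silver, copper, platinum, gold → silver → copper (repeats copper → platinum → gold → silver).
Second component: 33, 41, 50, 58, 67, 75, 84 → 92 → 101 (alternating steps +8, +9, +8, +9, …).
Putting the parts together: silver-92 and then copper-101.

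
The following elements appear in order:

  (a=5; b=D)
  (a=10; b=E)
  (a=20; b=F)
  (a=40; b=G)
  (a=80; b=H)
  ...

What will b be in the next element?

I

A — ×2 each step: 5, 10, 20, 40, 80 → 160.
B: letters move forward 1 place in the alphabet, so D, E, F, G, H → I.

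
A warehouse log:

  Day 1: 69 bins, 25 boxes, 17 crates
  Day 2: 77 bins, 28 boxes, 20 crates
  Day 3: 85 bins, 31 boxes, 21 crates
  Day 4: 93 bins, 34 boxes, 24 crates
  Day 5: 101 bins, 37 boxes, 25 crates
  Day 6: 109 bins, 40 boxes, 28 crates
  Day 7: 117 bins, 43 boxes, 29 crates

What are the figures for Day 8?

125 bins, 46 boxes, 32 crates

Bins: +8 each step, so 69, 77, 85, 93, 101, 109, 117 → 125.
Boxes — +3 each step: 25, 28, 31, 34, 37, 40, 43 → 46.
Crates: alternating steps +3, +1, +3, +1, …, so 17, 20, 21, 24, 25, 28, 29 → 32.
Putting it together: 125 bins, 46 boxes, 32 crates.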